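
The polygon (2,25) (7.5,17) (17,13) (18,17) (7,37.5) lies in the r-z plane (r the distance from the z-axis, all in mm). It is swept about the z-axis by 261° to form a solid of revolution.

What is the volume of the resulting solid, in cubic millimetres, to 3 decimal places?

Profile (r,z), 5 vertices: (2,25) (7.5,17) (17,13) (18,17) (7,37.5)
edge 0: (2,25)→(7.5,17)  cross = 2·17 − 7.5·25 = -153.5000; (r_i+r_j)·cross = 9.5·-153.5000 = -1458.2500
edge 1: (7.5,17)→(17,13)  cross = 7.5·13 − 17·17 = -191.5000; (r_i+r_j)·cross = 24.5·-191.5000 = -4691.7500
edge 2: (17,13)→(18,17)  cross = 17·17 − 18·13 = 55.0000; (r_i+r_j)·cross = 35·55.0000 = 1925.0000
edge 3: (18,17)→(7,37.5)  cross = 18·37.5 − 7·17 = 556.0000; (r_i+r_j)·cross = 25·556.0000 = 13900.0000
edge 4: (7,37.5)→(2,25)  cross = 7·25 − 2·37.5 = 100.0000; (r_i+r_j)·cross = 9·100.0000 = 900.0000
Σcross = 366.0000 → A = |Σcross|/2 = 183.0000 mm²
Σ(r_i+r_j)·cross = 10575.0000 → first moment M = |Σ|/6 = 1762.5000
R_c = M/A = 1762.5000/183.0000 = 9.6311 mm
θ = 261° = 4.555309 rad
V = θ·R_c·A = 4.555309·9.6311·183.0000 = 8028.733 mm³

Volume = 8028.733 mm³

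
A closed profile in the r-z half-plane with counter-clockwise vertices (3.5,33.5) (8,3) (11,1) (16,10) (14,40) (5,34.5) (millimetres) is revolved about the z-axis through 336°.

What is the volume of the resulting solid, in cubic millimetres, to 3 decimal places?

Volume = 19426.614 mm³

Profile (r,z), 6 vertices: (3.5,33.5) (8,3) (11,1) (16,10) (14,40) (5,34.5)
edge 0: (3.5,33.5)→(8,3)  cross = 3.5·3 − 8·33.5 = -257.5000; (r_i+r_j)·cross = 11.5·-257.5000 = -2961.2500
edge 1: (8,3)→(11,1)  cross = 8·1 − 11·3 = -25.0000; (r_i+r_j)·cross = 19·-25.0000 = -475.0000
edge 2: (11,1)→(16,10)  cross = 11·10 − 16·1 = 94.0000; (r_i+r_j)·cross = 27·94.0000 = 2538.0000
edge 3: (16,10)→(14,40)  cross = 16·40 − 14·10 = 500.0000; (r_i+r_j)·cross = 30·500.0000 = 15000.0000
edge 4: (14,40)→(5,34.5)  cross = 14·34.5 − 5·40 = 283.0000; (r_i+r_j)·cross = 19·283.0000 = 5377.0000
edge 5: (5,34.5)→(3.5,33.5)  cross = 5·33.5 − 3.5·34.5 = 46.7500; (r_i+r_j)·cross = 8.5·46.7500 = 397.3750
Σcross = 641.2500 → A = |Σcross|/2 = 320.6250 mm²
Σ(r_i+r_j)·cross = 19876.1250 → first moment M = |Σ|/6 = 3312.6875
R_c = M/A = 3312.6875/320.6250 = 10.3320 mm
θ = 336° = 5.864306 rad
V = θ·R_c·A = 5.864306·10.3320·320.6250 = 19426.614 mm³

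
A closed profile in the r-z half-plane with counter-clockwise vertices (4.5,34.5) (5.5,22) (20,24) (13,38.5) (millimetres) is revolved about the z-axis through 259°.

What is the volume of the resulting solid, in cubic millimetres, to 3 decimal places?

Profile (r,z), 4 vertices: (4.5,34.5) (5.5,22) (20,24) (13,38.5)
edge 0: (4.5,34.5)→(5.5,22)  cross = 4.5·22 − 5.5·34.5 = -90.7500; (r_i+r_j)·cross = 10·-90.7500 = -907.5000
edge 1: (5.5,22)→(20,24)  cross = 5.5·24 − 20·22 = -308.0000; (r_i+r_j)·cross = 25.5·-308.0000 = -7854.0000
edge 2: (20,24)→(13,38.5)  cross = 20·38.5 − 13·24 = 458.0000; (r_i+r_j)·cross = 33·458.0000 = 15114.0000
edge 3: (13,38.5)→(4.5,34.5)  cross = 13·34.5 − 4.5·38.5 = 275.2500; (r_i+r_j)·cross = 17.5·275.2500 = 4816.8750
Σcross = 334.5000 → A = |Σcross|/2 = 167.2500 mm²
Σ(r_i+r_j)·cross = 11169.3750 → first moment M = |Σ|/6 = 1861.5625
R_c = M/A = 1861.5625/167.2500 = 11.1304 mm
θ = 259° = 4.520403 rad
V = θ·R_c·A = 4.520403·11.1304·167.2500 = 8415.012 mm³

Volume = 8415.012 mm³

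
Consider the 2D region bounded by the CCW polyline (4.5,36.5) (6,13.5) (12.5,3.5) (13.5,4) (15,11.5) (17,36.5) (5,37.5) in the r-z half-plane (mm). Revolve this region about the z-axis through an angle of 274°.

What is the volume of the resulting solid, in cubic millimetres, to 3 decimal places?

Profile (r,z), 7 vertices: (4.5,36.5) (6,13.5) (12.5,3.5) (13.5,4) (15,11.5) (17,36.5) (5,37.5)
edge 0: (4.5,36.5)→(6,13.5)  cross = 4.5·13.5 − 6·36.5 = -158.2500; (r_i+r_j)·cross = 10.5·-158.2500 = -1661.6250
edge 1: (6,13.5)→(12.5,3.5)  cross = 6·3.5 − 12.5·13.5 = -147.7500; (r_i+r_j)·cross = 18.5·-147.7500 = -2733.3750
edge 2: (12.5,3.5)→(13.5,4)  cross = 12.5·4 − 13.5·3.5 = 2.7500; (r_i+r_j)·cross = 26·2.7500 = 71.5000
edge 3: (13.5,4)→(15,11.5)  cross = 13.5·11.5 − 15·4 = 95.2500; (r_i+r_j)·cross = 28.5·95.2500 = 2714.6250
edge 4: (15,11.5)→(17,36.5)  cross = 15·36.5 − 17·11.5 = 352.0000; (r_i+r_j)·cross = 32·352.0000 = 11264.0000
edge 5: (17,36.5)→(5,37.5)  cross = 17·37.5 − 5·36.5 = 455.0000; (r_i+r_j)·cross = 22·455.0000 = 10010.0000
edge 6: (5,37.5)→(4.5,36.5)  cross = 5·36.5 − 4.5·37.5 = 13.7500; (r_i+r_j)·cross = 9.5·13.7500 = 130.6250
Σcross = 612.7500 → A = |Σcross|/2 = 306.3750 mm²
Σ(r_i+r_j)·cross = 19795.7500 → first moment M = |Σ|/6 = 3299.2917
R_c = M/A = 3299.2917/306.3750 = 10.7688 mm
θ = 274° = 4.782202 rad
V = θ·R_c·A = 4.782202·10.7688·306.3750 = 15777.880 mm³

Volume = 15777.880 mm³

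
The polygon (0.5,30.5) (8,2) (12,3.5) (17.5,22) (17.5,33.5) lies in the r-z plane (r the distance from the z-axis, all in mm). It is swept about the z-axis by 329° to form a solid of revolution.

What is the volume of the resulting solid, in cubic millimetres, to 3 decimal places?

Volume = 19470.976 mm³

Profile (r,z), 5 vertices: (0.5,30.5) (8,2) (12,3.5) (17.5,22) (17.5,33.5)
edge 0: (0.5,30.5)→(8,2)  cross = 0.5·2 − 8·30.5 = -243.0000; (r_i+r_j)·cross = 8.5·-243.0000 = -2065.5000
edge 1: (8,2)→(12,3.5)  cross = 8·3.5 − 12·2 = 4.0000; (r_i+r_j)·cross = 20·4.0000 = 80.0000
edge 2: (12,3.5)→(17.5,22)  cross = 12·22 − 17.5·3.5 = 202.7500; (r_i+r_j)·cross = 29.5·202.7500 = 5981.1250
edge 3: (17.5,22)→(17.5,33.5)  cross = 17.5·33.5 − 17.5·22 = 201.2500; (r_i+r_j)·cross = 35·201.2500 = 7043.7500
edge 4: (17.5,33.5)→(0.5,30.5)  cross = 17.5·30.5 − 0.5·33.5 = 517.0000; (r_i+r_j)·cross = 18·517.0000 = 9306.0000
Σcross = 682.0000 → A = |Σcross|/2 = 341.0000 mm²
Σ(r_i+r_j)·cross = 20345.3750 → first moment M = |Σ|/6 = 3390.8958
R_c = M/A = 3390.8958/341.0000 = 9.9440 mm
θ = 329° = 5.742133 rad
V = θ·R_c·A = 5.742133·9.9440·341.0000 = 19470.976 mm³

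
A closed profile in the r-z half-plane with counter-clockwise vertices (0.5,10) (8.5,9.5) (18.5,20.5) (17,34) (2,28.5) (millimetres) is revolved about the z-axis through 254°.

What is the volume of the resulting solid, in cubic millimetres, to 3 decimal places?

Volume = 12651.340 mm³

Profile (r,z), 5 vertices: (0.5,10) (8.5,9.5) (18.5,20.5) (17,34) (2,28.5)
edge 0: (0.5,10)→(8.5,9.5)  cross = 0.5·9.5 − 8.5·10 = -80.2500; (r_i+r_j)·cross = 9·-80.2500 = -722.2500
edge 1: (8.5,9.5)→(18.5,20.5)  cross = 8.5·20.5 − 18.5·9.5 = -1.5000; (r_i+r_j)·cross = 27·-1.5000 = -40.5000
edge 2: (18.5,20.5)→(17,34)  cross = 18.5·34 − 17·20.5 = 280.5000; (r_i+r_j)·cross = 35.5·280.5000 = 9957.7500
edge 3: (17,34)→(2,28.5)  cross = 17·28.5 − 2·34 = 416.5000; (r_i+r_j)·cross = 19·416.5000 = 7913.5000
edge 4: (2,28.5)→(0.5,10)  cross = 2·10 − 0.5·28.5 = 5.7500; (r_i+r_j)·cross = 2.5·5.7500 = 14.3750
Σcross = 621.0000 → A = |Σcross|/2 = 310.5000 mm²
Σ(r_i+r_j)·cross = 17122.8750 → first moment M = |Σ|/6 = 2853.8125
R_c = M/A = 2853.8125/310.5000 = 9.1910 mm
θ = 254° = 4.433136 rad
V = θ·R_c·A = 4.433136·9.1910·310.5000 = 12651.340 mm³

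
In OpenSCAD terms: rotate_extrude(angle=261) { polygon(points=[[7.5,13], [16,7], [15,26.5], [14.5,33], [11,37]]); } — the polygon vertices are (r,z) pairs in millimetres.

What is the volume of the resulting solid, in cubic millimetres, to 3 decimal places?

Volume = 8683.843 mm³

Profile (r,z), 5 vertices: (7.5,13) (16,7) (15,26.5) (14.5,33) (11,37)
edge 0: (7.5,13)→(16,7)  cross = 7.5·7 − 16·13 = -155.5000; (r_i+r_j)·cross = 23.5·-155.5000 = -3654.2500
edge 1: (16,7)→(15,26.5)  cross = 16·26.5 − 15·7 = 319.0000; (r_i+r_j)·cross = 31·319.0000 = 9889.0000
edge 2: (15,26.5)→(14.5,33)  cross = 15·33 − 14.5·26.5 = 110.7500; (r_i+r_j)·cross = 29.5·110.7500 = 3267.1250
edge 3: (14.5,33)→(11,37)  cross = 14.5·37 − 11·33 = 173.5000; (r_i+r_j)·cross = 25.5·173.5000 = 4424.2500
edge 4: (11,37)→(7.5,13)  cross = 11·13 − 7.5·37 = -134.5000; (r_i+r_j)·cross = 18.5·-134.5000 = -2488.2500
Σcross = 313.2500 → A = |Σcross|/2 = 156.6250 mm²
Σ(r_i+r_j)·cross = 11437.8750 → first moment M = |Σ|/6 = 1906.3125
R_c = M/A = 1906.3125/156.6250 = 12.1712 mm
θ = 261° = 4.555309 rad
V = θ·R_c·A = 4.555309·12.1712·156.6250 = 8683.843 mm³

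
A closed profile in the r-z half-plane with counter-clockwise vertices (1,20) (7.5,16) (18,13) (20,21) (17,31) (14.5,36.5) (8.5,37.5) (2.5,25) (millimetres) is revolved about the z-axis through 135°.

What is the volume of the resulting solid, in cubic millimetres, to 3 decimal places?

Profile (r,z), 8 vertices: (1,20) (7.5,16) (18,13) (20,21) (17,31) (14.5,36.5) (8.5,37.5) (2.5,25)
edge 0: (1,20)→(7.5,16)  cross = 1·16 − 7.5·20 = -134.0000; (r_i+r_j)·cross = 8.5·-134.0000 = -1139.0000
edge 1: (7.5,16)→(18,13)  cross = 7.5·13 − 18·16 = -190.5000; (r_i+r_j)·cross = 25.5·-190.5000 = -4857.7500
edge 2: (18,13)→(20,21)  cross = 18·21 − 20·13 = 118.0000; (r_i+r_j)·cross = 38·118.0000 = 4484.0000
edge 3: (20,21)→(17,31)  cross = 20·31 − 17·21 = 263.0000; (r_i+r_j)·cross = 37·263.0000 = 9731.0000
edge 4: (17,31)→(14.5,36.5)  cross = 17·36.5 − 14.5·31 = 171.0000; (r_i+r_j)·cross = 31.5·171.0000 = 5386.5000
edge 5: (14.5,36.5)→(8.5,37.5)  cross = 14.5·37.5 − 8.5·36.5 = 233.5000; (r_i+r_j)·cross = 23·233.5000 = 5370.5000
edge 6: (8.5,37.5)→(2.5,25)  cross = 8.5·25 − 2.5·37.5 = 118.7500; (r_i+r_j)·cross = 11·118.7500 = 1306.2500
edge 7: (2.5,25)→(1,20)  cross = 2.5·20 − 1·25 = 25.0000; (r_i+r_j)·cross = 3.5·25.0000 = 87.5000
Σcross = 604.7500 → A = |Σcross|/2 = 302.3750 mm²
Σ(r_i+r_j)·cross = 20369.0000 → first moment M = |Σ|/6 = 3394.8333
R_c = M/A = 3394.8333/302.3750 = 11.2272 mm
θ = 135° = 2.356194 rad
V = θ·R_c·A = 2.356194·11.2272·302.3750 = 7998.888 mm³

Volume = 7998.888 mm³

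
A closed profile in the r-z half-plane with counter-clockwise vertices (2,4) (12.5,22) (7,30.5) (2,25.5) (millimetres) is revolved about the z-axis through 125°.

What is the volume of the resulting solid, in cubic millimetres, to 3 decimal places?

Profile (r,z), 4 vertices: (2,4) (12.5,22) (7,30.5) (2,25.5)
edge 0: (2,4)→(12.5,22)  cross = 2·22 − 12.5·4 = -6.0000; (r_i+r_j)·cross = 14.5·-6.0000 = -87.0000
edge 1: (12.5,22)→(7,30.5)  cross = 12.5·30.5 − 7·22 = 227.2500; (r_i+r_j)·cross = 19.5·227.2500 = 4431.3750
edge 2: (7,30.5)→(2,25.5)  cross = 7·25.5 − 2·30.5 = 117.5000; (r_i+r_j)·cross = 9·117.5000 = 1057.5000
edge 3: (2,25.5)→(2,4)  cross = 2·4 − 2·25.5 = -43.0000; (r_i+r_j)·cross = 4·-43.0000 = -172.0000
Σcross = 295.7500 → A = |Σcross|/2 = 147.8750 mm²
Σ(r_i+r_j)·cross = 5229.8750 → first moment M = |Σ|/6 = 871.6458
R_c = M/A = 871.6458/147.8750 = 5.8945 mm
θ = 125° = 2.181662 rad
V = θ·R_c·A = 2.181662·5.8945·147.8750 = 1901.636 mm³

Volume = 1901.636 mm³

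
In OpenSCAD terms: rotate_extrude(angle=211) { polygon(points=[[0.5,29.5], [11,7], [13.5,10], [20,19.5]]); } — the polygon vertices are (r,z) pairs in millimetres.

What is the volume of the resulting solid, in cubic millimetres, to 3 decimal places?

Volume = 6568.764 mm³

Profile (r,z), 4 vertices: (0.5,29.5) (11,7) (13.5,10) (20,19.5)
edge 0: (0.5,29.5)→(11,7)  cross = 0.5·7 − 11·29.5 = -321.0000; (r_i+r_j)·cross = 11.5·-321.0000 = -3691.5000
edge 1: (11,7)→(13.5,10)  cross = 11·10 − 13.5·7 = 15.5000; (r_i+r_j)·cross = 24.5·15.5000 = 379.7500
edge 2: (13.5,10)→(20,19.5)  cross = 13.5·19.5 − 20·10 = 63.2500; (r_i+r_j)·cross = 33.5·63.2500 = 2118.8750
edge 3: (20,19.5)→(0.5,29.5)  cross = 20·29.5 − 0.5·19.5 = 580.2500; (r_i+r_j)·cross = 20.5·580.2500 = 11895.1250
Σcross = 338.0000 → A = |Σcross|/2 = 169.0000 mm²
Σ(r_i+r_j)·cross = 10702.2500 → first moment M = |Σ|/6 = 1783.7083
R_c = M/A = 1783.7083/169.0000 = 10.5545 mm
θ = 211° = 3.682645 rad
V = θ·R_c·A = 3.682645·10.5545·169.0000 = 6568.764 mm³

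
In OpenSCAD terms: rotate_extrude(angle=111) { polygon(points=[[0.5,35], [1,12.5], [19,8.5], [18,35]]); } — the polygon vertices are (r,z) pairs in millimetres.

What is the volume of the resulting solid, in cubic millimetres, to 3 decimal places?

Volume = 8282.710 mm³

Profile (r,z), 4 vertices: (0.5,35) (1,12.5) (19,8.5) (18,35)
edge 0: (0.5,35)→(1,12.5)  cross = 0.5·12.5 − 1·35 = -28.7500; (r_i+r_j)·cross = 1.5·-28.7500 = -43.1250
edge 1: (1,12.5)→(19,8.5)  cross = 1·8.5 − 19·12.5 = -229.0000; (r_i+r_j)·cross = 20·-229.0000 = -4580.0000
edge 2: (19,8.5)→(18,35)  cross = 19·35 − 18·8.5 = 512.0000; (r_i+r_j)·cross = 37·512.0000 = 18944.0000
edge 3: (18,35)→(0.5,35)  cross = 18·35 − 0.5·35 = 612.5000; (r_i+r_j)·cross = 18.5·612.5000 = 11331.2500
Σcross = 866.7500 → A = |Σcross|/2 = 433.3750 mm²
Σ(r_i+r_j)·cross = 25652.1250 → first moment M = |Σ|/6 = 4275.3542
R_c = M/A = 4275.3542/433.3750 = 9.8653 mm
θ = 111° = 1.937315 rad
V = θ·R_c·A = 1.937315·9.8653·433.3750 = 8282.710 mm³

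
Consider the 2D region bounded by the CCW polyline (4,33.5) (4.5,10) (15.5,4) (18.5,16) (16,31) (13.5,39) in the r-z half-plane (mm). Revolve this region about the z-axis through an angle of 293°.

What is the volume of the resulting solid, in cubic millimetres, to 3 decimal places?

Volume = 20826.010 mm³

Profile (r,z), 6 vertices: (4,33.5) (4.5,10) (15.5,4) (18.5,16) (16,31) (13.5,39)
edge 0: (4,33.5)→(4.5,10)  cross = 4·10 − 4.5·33.5 = -110.7500; (r_i+r_j)·cross = 8.5·-110.7500 = -941.3750
edge 1: (4.5,10)→(15.5,4)  cross = 4.5·4 − 15.5·10 = -137.0000; (r_i+r_j)·cross = 20·-137.0000 = -2740.0000
edge 2: (15.5,4)→(18.5,16)  cross = 15.5·16 − 18.5·4 = 174.0000; (r_i+r_j)·cross = 34·174.0000 = 5916.0000
edge 3: (18.5,16)→(16,31)  cross = 18.5·31 − 16·16 = 317.5000; (r_i+r_j)·cross = 34.5·317.5000 = 10953.7500
edge 4: (16,31)→(13.5,39)  cross = 16·39 − 13.5·31 = 205.5000; (r_i+r_j)·cross = 29.5·205.5000 = 6062.2500
edge 5: (13.5,39)→(4,33.5)  cross = 13.5·33.5 − 4·39 = 296.2500; (r_i+r_j)·cross = 17.5·296.2500 = 5184.3750
Σcross = 745.5000 → A = |Σcross|/2 = 372.7500 mm²
Σ(r_i+r_j)·cross = 24435.0000 → first moment M = |Σ|/6 = 4072.5000
R_c = M/A = 4072.5000/372.7500 = 10.9256 mm
θ = 293° = 5.113815 rad
V = θ·R_c·A = 5.113815·10.9256·372.7500 = 20826.010 mm³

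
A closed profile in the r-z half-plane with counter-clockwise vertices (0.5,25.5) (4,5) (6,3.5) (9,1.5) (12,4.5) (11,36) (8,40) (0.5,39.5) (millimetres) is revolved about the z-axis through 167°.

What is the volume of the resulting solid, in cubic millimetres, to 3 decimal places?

Profile (r,z), 8 vertices: (0.5,25.5) (4,5) (6,3.5) (9,1.5) (12,4.5) (11,36) (8,40) (0.5,39.5)
edge 0: (0.5,25.5)→(4,5)  cross = 0.5·5 − 4·25.5 = -99.5000; (r_i+r_j)·cross = 4.5·-99.5000 = -447.7500
edge 1: (4,5)→(6,3.5)  cross = 4·3.5 − 6·5 = -16.0000; (r_i+r_j)·cross = 10·-16.0000 = -160.0000
edge 2: (6,3.5)→(9,1.5)  cross = 6·1.5 − 9·3.5 = -22.5000; (r_i+r_j)·cross = 15·-22.5000 = -337.5000
edge 3: (9,1.5)→(12,4.5)  cross = 9·4.5 − 12·1.5 = 22.5000; (r_i+r_j)·cross = 21·22.5000 = 472.5000
edge 4: (12,4.5)→(11,36)  cross = 12·36 − 11·4.5 = 382.5000; (r_i+r_j)·cross = 23·382.5000 = 8797.5000
edge 5: (11,36)→(8,40)  cross = 11·40 − 8·36 = 152.0000; (r_i+r_j)·cross = 19·152.0000 = 2888.0000
edge 6: (8,40)→(0.5,39.5)  cross = 8·39.5 − 0.5·40 = 296.0000; (r_i+r_j)·cross = 8.5·296.0000 = 2516.0000
edge 7: (0.5,39.5)→(0.5,25.5)  cross = 0.5·25.5 − 0.5·39.5 = -7.0000; (r_i+r_j)·cross = 1·-7.0000 = -7.0000
Σcross = 708.0000 → A = |Σcross|/2 = 354.0000 mm²
Σ(r_i+r_j)·cross = 13721.7500 → first moment M = |Σ|/6 = 2286.9583
R_c = M/A = 2286.9583/354.0000 = 6.4603 mm
θ = 167° = 2.914700 rad
V = θ·R_c·A = 2.914700·6.4603·354.0000 = 6665.797 mm³

Volume = 6665.797 mm³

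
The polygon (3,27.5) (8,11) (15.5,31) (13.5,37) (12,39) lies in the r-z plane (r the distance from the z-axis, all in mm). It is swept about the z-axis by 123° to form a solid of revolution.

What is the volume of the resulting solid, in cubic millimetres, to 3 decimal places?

Volume = 3419.781 mm³

Profile (r,z), 5 vertices: (3,27.5) (8,11) (15.5,31) (13.5,37) (12,39)
edge 0: (3,27.5)→(8,11)  cross = 3·11 − 8·27.5 = -187.0000; (r_i+r_j)·cross = 11·-187.0000 = -2057.0000
edge 1: (8,11)→(15.5,31)  cross = 8·31 − 15.5·11 = 77.5000; (r_i+r_j)·cross = 23.5·77.5000 = 1821.2500
edge 2: (15.5,31)→(13.5,37)  cross = 15.5·37 − 13.5·31 = 155.0000; (r_i+r_j)·cross = 29·155.0000 = 4495.0000
edge 3: (13.5,37)→(12,39)  cross = 13.5·39 − 12·37 = 82.5000; (r_i+r_j)·cross = 25.5·82.5000 = 2103.7500
edge 4: (12,39)→(3,27.5)  cross = 12·27.5 − 3·39 = 213.0000; (r_i+r_j)·cross = 15·213.0000 = 3195.0000
Σcross = 341.0000 → A = |Σcross|/2 = 170.5000 mm²
Σ(r_i+r_j)·cross = 9558.0000 → first moment M = |Σ|/6 = 1593.0000
R_c = M/A = 1593.0000/170.5000 = 9.3431 mm
θ = 123° = 2.146755 rad
V = θ·R_c·A = 2.146755·9.3431·170.5000 = 3419.781 mm³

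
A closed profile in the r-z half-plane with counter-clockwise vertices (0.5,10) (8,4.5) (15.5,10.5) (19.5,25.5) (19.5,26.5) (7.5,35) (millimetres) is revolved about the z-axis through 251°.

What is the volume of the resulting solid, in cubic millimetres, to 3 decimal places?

Volume = 15057.641 mm³

Profile (r,z), 6 vertices: (0.5,10) (8,4.5) (15.5,10.5) (19.5,25.5) (19.5,26.5) (7.5,35)
edge 0: (0.5,10)→(8,4.5)  cross = 0.5·4.5 − 8·10 = -77.7500; (r_i+r_j)·cross = 8.5·-77.7500 = -660.8750
edge 1: (8,4.5)→(15.5,10.5)  cross = 8·10.5 − 15.5·4.5 = 14.2500; (r_i+r_j)·cross = 23.5·14.2500 = 334.8750
edge 2: (15.5,10.5)→(19.5,25.5)  cross = 15.5·25.5 − 19.5·10.5 = 190.5000; (r_i+r_j)·cross = 35·190.5000 = 6667.5000
edge 3: (19.5,25.5)→(19.5,26.5)  cross = 19.5·26.5 − 19.5·25.5 = 19.5000; (r_i+r_j)·cross = 39·19.5000 = 760.5000
edge 4: (19.5,26.5)→(7.5,35)  cross = 19.5·35 − 7.5·26.5 = 483.7500; (r_i+r_j)·cross = 27·483.7500 = 13061.2500
edge 5: (7.5,35)→(0.5,10)  cross = 7.5·10 − 0.5·35 = 57.5000; (r_i+r_j)·cross = 8·57.5000 = 460.0000
Σcross = 687.7500 → A = |Σcross|/2 = 343.8750 mm²
Σ(r_i+r_j)·cross = 20623.2500 → first moment M = |Σ|/6 = 3437.2083
R_c = M/A = 3437.2083/343.8750 = 9.9955 mm
θ = 251° = 4.380776 rad
V = θ·R_c·A = 4.380776·9.9955·343.8750 = 15057.641 mm³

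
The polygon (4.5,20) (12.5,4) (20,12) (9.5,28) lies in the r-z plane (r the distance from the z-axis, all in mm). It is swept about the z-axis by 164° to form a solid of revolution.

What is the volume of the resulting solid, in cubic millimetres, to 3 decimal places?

Profile (r,z), 4 vertices: (4.5,20) (12.5,4) (20,12) (9.5,28)
edge 0: (4.5,20)→(12.5,4)  cross = 4.5·4 − 12.5·20 = -232.0000; (r_i+r_j)·cross = 17·-232.0000 = -3944.0000
edge 1: (12.5,4)→(20,12)  cross = 12.5·12 − 20·4 = 70.0000; (r_i+r_j)·cross = 32.5·70.0000 = 2275.0000
edge 2: (20,12)→(9.5,28)  cross = 20·28 − 9.5·12 = 446.0000; (r_i+r_j)·cross = 29.5·446.0000 = 13157.0000
edge 3: (9.5,28)→(4.5,20)  cross = 9.5·20 − 4.5·28 = 64.0000; (r_i+r_j)·cross = 14·64.0000 = 896.0000
Σcross = 348.0000 → A = |Σcross|/2 = 174.0000 mm²
Σ(r_i+r_j)·cross = 12384.0000 → first moment M = |Σ|/6 = 2064.0000
R_c = M/A = 2064.0000/174.0000 = 11.8621 mm
θ = 164° = 2.862340 rad
V = θ·R_c·A = 2.862340·11.8621·174.0000 = 5907.870 mm³

Volume = 5907.870 mm³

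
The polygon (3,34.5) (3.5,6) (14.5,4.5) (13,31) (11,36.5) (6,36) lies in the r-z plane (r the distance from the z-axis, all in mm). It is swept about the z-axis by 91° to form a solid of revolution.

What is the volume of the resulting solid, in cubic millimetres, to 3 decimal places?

Volume = 4210.483 mm³

Profile (r,z), 6 vertices: (3,34.5) (3.5,6) (14.5,4.5) (13,31) (11,36.5) (6,36)
edge 0: (3,34.5)→(3.5,6)  cross = 3·6 − 3.5·34.5 = -102.7500; (r_i+r_j)·cross = 6.5·-102.7500 = -667.8750
edge 1: (3.5,6)→(14.5,4.5)  cross = 3.5·4.5 − 14.5·6 = -71.2500; (r_i+r_j)·cross = 18·-71.2500 = -1282.5000
edge 2: (14.5,4.5)→(13,31)  cross = 14.5·31 − 13·4.5 = 391.0000; (r_i+r_j)·cross = 27.5·391.0000 = 10752.5000
edge 3: (13,31)→(11,36.5)  cross = 13·36.5 − 11·31 = 133.5000; (r_i+r_j)·cross = 24·133.5000 = 3204.0000
edge 4: (11,36.5)→(6,36)  cross = 11·36 − 6·36.5 = 177.0000; (r_i+r_j)·cross = 17·177.0000 = 3009.0000
edge 5: (6,36)→(3,34.5)  cross = 6·34.5 − 3·36 = 99.0000; (r_i+r_j)·cross = 9·99.0000 = 891.0000
Σcross = 626.5000 → A = |Σcross|/2 = 313.2500 mm²
Σ(r_i+r_j)·cross = 15906.1250 → first moment M = |Σ|/6 = 2651.0208
R_c = M/A = 2651.0208/313.2500 = 8.4630 mm
θ = 91° = 1.588250 rad
V = θ·R_c·A = 1.588250·8.4630·313.2500 = 4210.483 mm³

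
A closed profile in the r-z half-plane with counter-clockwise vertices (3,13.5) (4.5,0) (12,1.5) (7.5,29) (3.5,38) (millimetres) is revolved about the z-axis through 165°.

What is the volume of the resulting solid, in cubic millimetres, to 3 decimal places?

Volume = 3747.091 mm³

Profile (r,z), 5 vertices: (3,13.5) (4.5,0) (12,1.5) (7.5,29) (3.5,38)
edge 0: (3,13.5)→(4.5,0)  cross = 3·0 − 4.5·13.5 = -60.7500; (r_i+r_j)·cross = 7.5·-60.7500 = -455.6250
edge 1: (4.5,0)→(12,1.5)  cross = 4.5·1.5 − 12·0 = 6.7500; (r_i+r_j)·cross = 16.5·6.7500 = 111.3750
edge 2: (12,1.5)→(7.5,29)  cross = 12·29 − 7.5·1.5 = 336.7500; (r_i+r_j)·cross = 19.5·336.7500 = 6566.6250
edge 3: (7.5,29)→(3.5,38)  cross = 7.5·38 − 3.5·29 = 183.5000; (r_i+r_j)·cross = 11·183.5000 = 2018.5000
edge 4: (3.5,38)→(3,13.5)  cross = 3.5·13.5 − 3·38 = -66.7500; (r_i+r_j)·cross = 6.5·-66.7500 = -433.8750
Σcross = 399.5000 → A = |Σcross|/2 = 199.7500 mm²
Σ(r_i+r_j)·cross = 7807.0000 → first moment M = |Σ|/6 = 1301.1667
R_c = M/A = 1301.1667/199.7500 = 6.5140 mm
θ = 165° = 2.879793 rad
V = θ·R_c·A = 2.879793·6.5140·199.7500 = 3747.091 mm³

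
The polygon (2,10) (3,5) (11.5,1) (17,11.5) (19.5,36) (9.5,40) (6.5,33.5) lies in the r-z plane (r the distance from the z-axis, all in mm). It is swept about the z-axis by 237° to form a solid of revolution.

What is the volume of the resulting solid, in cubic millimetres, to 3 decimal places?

Volume = 20795.386 mm³

Profile (r,z), 7 vertices: (2,10) (3,5) (11.5,1) (17,11.5) (19.5,36) (9.5,40) (6.5,33.5)
edge 0: (2,10)→(3,5)  cross = 2·5 − 3·10 = -20.0000; (r_i+r_j)·cross = 5·-20.0000 = -100.0000
edge 1: (3,5)→(11.5,1)  cross = 3·1 − 11.5·5 = -54.5000; (r_i+r_j)·cross = 14.5·-54.5000 = -790.2500
edge 2: (11.5,1)→(17,11.5)  cross = 11.5·11.5 − 17·1 = 115.2500; (r_i+r_j)·cross = 28.5·115.2500 = 3284.6250
edge 3: (17,11.5)→(19.5,36)  cross = 17·36 − 19.5·11.5 = 387.7500; (r_i+r_j)·cross = 36.5·387.7500 = 14152.8750
edge 4: (19.5,36)→(9.5,40)  cross = 19.5·40 − 9.5·36 = 438.0000; (r_i+r_j)·cross = 29·438.0000 = 12702.0000
edge 5: (9.5,40)→(6.5,33.5)  cross = 9.5·33.5 − 6.5·40 = 58.2500; (r_i+r_j)·cross = 16·58.2500 = 932.0000
edge 6: (6.5,33.5)→(2,10)  cross = 6.5·10 − 2·33.5 = -2.0000; (r_i+r_j)·cross = 8.5·-2.0000 = -17.0000
Σcross = 922.7500 → A = |Σcross|/2 = 461.3750 mm²
Σ(r_i+r_j)·cross = 30164.2500 → first moment M = |Σ|/6 = 5027.3750
R_c = M/A = 5027.3750/461.3750 = 10.8965 mm
θ = 237° = 4.136430 rad
V = θ·R_c·A = 4.136430·10.8965·461.3750 = 20795.386 mm³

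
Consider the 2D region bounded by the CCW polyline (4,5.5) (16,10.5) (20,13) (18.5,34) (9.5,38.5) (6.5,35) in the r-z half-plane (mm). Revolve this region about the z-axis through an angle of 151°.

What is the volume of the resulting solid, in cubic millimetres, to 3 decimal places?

Profile (r,z), 6 vertices: (4,5.5) (16,10.5) (20,13) (18.5,34) (9.5,38.5) (6.5,35)
edge 0: (4,5.5)→(16,10.5)  cross = 4·10.5 − 16·5.5 = -46.0000; (r_i+r_j)·cross = 20·-46.0000 = -920.0000
edge 1: (16,10.5)→(20,13)  cross = 16·13 − 20·10.5 = -2.0000; (r_i+r_j)·cross = 36·-2.0000 = -72.0000
edge 2: (20,13)→(18.5,34)  cross = 20·34 − 18.5·13 = 439.5000; (r_i+r_j)·cross = 38.5·439.5000 = 16920.7500
edge 3: (18.5,34)→(9.5,38.5)  cross = 18.5·38.5 − 9.5·34 = 389.2500; (r_i+r_j)·cross = 28·389.2500 = 10899.0000
edge 4: (9.5,38.5)→(6.5,35)  cross = 9.5·35 − 6.5·38.5 = 82.2500; (r_i+r_j)·cross = 16·82.2500 = 1316.0000
edge 5: (6.5,35)→(4,5.5)  cross = 6.5·5.5 − 4·35 = -104.2500; (r_i+r_j)·cross = 10.5·-104.2500 = -1094.6250
Σcross = 758.7500 → A = |Σcross|/2 = 379.3750 mm²
Σ(r_i+r_j)·cross = 27049.1250 → first moment M = |Σ|/6 = 4508.1875
R_c = M/A = 4508.1875/379.3750 = 11.8832 mm
θ = 151° = 2.635447 rad
V = θ·R_c·A = 2.635447·11.8832·379.3750 = 11881.090 mm³

Volume = 11881.090 mm³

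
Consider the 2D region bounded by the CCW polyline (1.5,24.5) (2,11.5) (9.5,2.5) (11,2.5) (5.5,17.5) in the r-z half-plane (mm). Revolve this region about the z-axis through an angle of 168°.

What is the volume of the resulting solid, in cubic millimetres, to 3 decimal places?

Volume = 1134.743 mm³

Profile (r,z), 5 vertices: (1.5,24.5) (2,11.5) (9.5,2.5) (11,2.5) (5.5,17.5)
edge 0: (1.5,24.5)→(2,11.5)  cross = 1.5·11.5 − 2·24.5 = -31.7500; (r_i+r_j)·cross = 3.5·-31.7500 = -111.1250
edge 1: (2,11.5)→(9.5,2.5)  cross = 2·2.5 − 9.5·11.5 = -104.2500; (r_i+r_j)·cross = 11.5·-104.2500 = -1198.8750
edge 2: (9.5,2.5)→(11,2.5)  cross = 9.5·2.5 − 11·2.5 = -3.7500; (r_i+r_j)·cross = 20.5·-3.7500 = -76.8750
edge 3: (11,2.5)→(5.5,17.5)  cross = 11·17.5 − 5.5·2.5 = 178.7500; (r_i+r_j)·cross = 16.5·178.7500 = 2949.3750
edge 4: (5.5,17.5)→(1.5,24.5)  cross = 5.5·24.5 − 1.5·17.5 = 108.5000; (r_i+r_j)·cross = 7·108.5000 = 759.5000
Σcross = 147.5000 → A = |Σcross|/2 = 73.7500 mm²
Σ(r_i+r_j)·cross = 2322.0000 → first moment M = |Σ|/6 = 387.0000
R_c = M/A = 387.0000/73.7500 = 5.2475 mm
θ = 168° = 2.932153 rad
V = θ·R_c·A = 2.932153·5.2475·73.7500 = 1134.743 mm³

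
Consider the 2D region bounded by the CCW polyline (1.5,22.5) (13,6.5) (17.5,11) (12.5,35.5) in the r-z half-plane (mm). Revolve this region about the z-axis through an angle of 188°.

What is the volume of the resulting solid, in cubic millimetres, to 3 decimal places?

Volume = 7927.835 mm³

Profile (r,z), 4 vertices: (1.5,22.5) (13,6.5) (17.5,11) (12.5,35.5)
edge 0: (1.5,22.5)→(13,6.5)  cross = 1.5·6.5 − 13·22.5 = -282.7500; (r_i+r_j)·cross = 14.5·-282.7500 = -4099.8750
edge 1: (13,6.5)→(17.5,11)  cross = 13·11 − 17.5·6.5 = 29.2500; (r_i+r_j)·cross = 30.5·29.2500 = 892.1250
edge 2: (17.5,11)→(12.5,35.5)  cross = 17.5·35.5 − 12.5·11 = 483.7500; (r_i+r_j)·cross = 30·483.7500 = 14512.5000
edge 3: (12.5,35.5)→(1.5,22.5)  cross = 12.5·22.5 − 1.5·35.5 = 228.0000; (r_i+r_j)·cross = 14·228.0000 = 3192.0000
Σcross = 458.2500 → A = |Σcross|/2 = 229.1250 mm²
Σ(r_i+r_j)·cross = 14496.7500 → first moment M = |Σ|/6 = 2416.1250
R_c = M/A = 2416.1250/229.1250 = 10.5450 mm
θ = 188° = 3.281219 rad
V = θ·R_c·A = 3.281219·10.5450·229.1250 = 7927.835 mm³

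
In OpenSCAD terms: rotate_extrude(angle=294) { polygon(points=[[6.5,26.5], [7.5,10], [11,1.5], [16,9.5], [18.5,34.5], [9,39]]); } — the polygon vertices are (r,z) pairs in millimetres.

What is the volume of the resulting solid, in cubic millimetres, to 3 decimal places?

Profile (r,z), 6 vertices: (6.5,26.5) (7.5,10) (11,1.5) (16,9.5) (18.5,34.5) (9,39)
edge 0: (6.5,26.5)→(7.5,10)  cross = 6.5·10 − 7.5·26.5 = -133.7500; (r_i+r_j)·cross = 14·-133.7500 = -1872.5000
edge 1: (7.5,10)→(11,1.5)  cross = 7.5·1.5 − 11·10 = -98.7500; (r_i+r_j)·cross = 18.5·-98.7500 = -1826.8750
edge 2: (11,1.5)→(16,9.5)  cross = 11·9.5 − 16·1.5 = 80.5000; (r_i+r_j)·cross = 27·80.5000 = 2173.5000
edge 3: (16,9.5)→(18.5,34.5)  cross = 16·34.5 − 18.5·9.5 = 376.2500; (r_i+r_j)·cross = 34.5·376.2500 = 12980.6250
edge 4: (18.5,34.5)→(9,39)  cross = 18.5·39 − 9·34.5 = 411.0000; (r_i+r_j)·cross = 27.5·411.0000 = 11302.5000
edge 5: (9,39)→(6.5,26.5)  cross = 9·26.5 − 6.5·39 = -15.0000; (r_i+r_j)·cross = 15.5·-15.0000 = -232.5000
Σcross = 620.2500 → A = |Σcross|/2 = 310.1250 mm²
Σ(r_i+r_j)·cross = 22524.7500 → first moment M = |Σ|/6 = 3754.1250
R_c = M/A = 3754.1250/310.1250 = 12.1052 mm
θ = 294° = 5.131268 rad
V = θ·R_c·A = 5.131268·12.1052·310.1250 = 19263.421 mm³

Volume = 19263.421 mm³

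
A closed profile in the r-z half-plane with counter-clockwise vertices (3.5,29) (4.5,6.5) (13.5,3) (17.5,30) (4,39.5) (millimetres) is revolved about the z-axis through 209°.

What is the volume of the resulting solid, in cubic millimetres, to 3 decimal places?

Volume = 12672.242 mm³

Profile (r,z), 5 vertices: (3.5,29) (4.5,6.5) (13.5,3) (17.5,30) (4,39.5)
edge 0: (3.5,29)→(4.5,6.5)  cross = 3.5·6.5 − 4.5·29 = -107.7500; (r_i+r_j)·cross = 8·-107.7500 = -862.0000
edge 1: (4.5,6.5)→(13.5,3)  cross = 4.5·3 − 13.5·6.5 = -74.2500; (r_i+r_j)·cross = 18·-74.2500 = -1336.5000
edge 2: (13.5,3)→(17.5,30)  cross = 13.5·30 − 17.5·3 = 352.5000; (r_i+r_j)·cross = 31·352.5000 = 10927.5000
edge 3: (17.5,30)→(4,39.5)  cross = 17.5·39.5 − 4·30 = 571.2500; (r_i+r_j)·cross = 21.5·571.2500 = 12281.8750
edge 4: (4,39.5)→(3.5,29)  cross = 4·29 − 3.5·39.5 = -22.2500; (r_i+r_j)·cross = 7.5·-22.2500 = -166.8750
Σcross = 719.5000 → A = |Σcross|/2 = 359.7500 mm²
Σ(r_i+r_j)·cross = 20844.0000 → first moment M = |Σ|/6 = 3474.0000
R_c = M/A = 3474.0000/359.7500 = 9.6567 mm
θ = 209° = 3.647738 rad
V = θ·R_c·A = 3.647738·9.6567·359.7500 = 12672.242 mm³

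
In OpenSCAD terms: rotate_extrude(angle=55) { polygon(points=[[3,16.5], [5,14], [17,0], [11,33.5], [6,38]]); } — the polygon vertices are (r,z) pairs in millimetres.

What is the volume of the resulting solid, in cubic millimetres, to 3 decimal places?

Profile (r,z), 5 vertices: (3,16.5) (5,14) (17,0) (11,33.5) (6,38)
edge 0: (3,16.5)→(5,14)  cross = 3·14 − 5·16.5 = -40.5000; (r_i+r_j)·cross = 8·-40.5000 = -324.0000
edge 1: (5,14)→(17,0)  cross = 5·0 − 17·14 = -238.0000; (r_i+r_j)·cross = 22·-238.0000 = -5236.0000
edge 2: (17,0)→(11,33.5)  cross = 17·33.5 − 11·0 = 569.5000; (r_i+r_j)·cross = 28·569.5000 = 15946.0000
edge 3: (11,33.5)→(6,38)  cross = 11·38 − 6·33.5 = 217.0000; (r_i+r_j)·cross = 17·217.0000 = 3689.0000
edge 4: (6,38)→(3,16.5)  cross = 6·16.5 − 3·38 = -15.0000; (r_i+r_j)·cross = 9·-15.0000 = -135.0000
Σcross = 493.0000 → A = |Σcross|/2 = 246.5000 mm²
Σ(r_i+r_j)·cross = 13940.0000 → first moment M = |Σ|/6 = 2323.3333
R_c = M/A = 2323.3333/246.5000 = 9.4253 mm
θ = 55° = 0.959931 rad
V = θ·R_c·A = 0.959931·9.4253·246.5000 = 2230.240 mm³

Volume = 2230.240 mm³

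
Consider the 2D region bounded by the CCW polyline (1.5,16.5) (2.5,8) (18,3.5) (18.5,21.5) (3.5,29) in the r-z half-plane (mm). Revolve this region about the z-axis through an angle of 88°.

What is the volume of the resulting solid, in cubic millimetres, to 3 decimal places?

Profile (r,z), 5 vertices: (1.5,16.5) (2.5,8) (18,3.5) (18.5,21.5) (3.5,29)
edge 0: (1.5,16.5)→(2.5,8)  cross = 1.5·8 − 2.5·16.5 = -29.2500; (r_i+r_j)·cross = 4·-29.2500 = -117.0000
edge 1: (2.5,8)→(18,3.5)  cross = 2.5·3.5 − 18·8 = -135.2500; (r_i+r_j)·cross = 20.5·-135.2500 = -2772.6250
edge 2: (18,3.5)→(18.5,21.5)  cross = 18·21.5 − 18.5·3.5 = 322.2500; (r_i+r_j)·cross = 36.5·322.2500 = 11762.1250
edge 3: (18.5,21.5)→(3.5,29)  cross = 18.5·29 − 3.5·21.5 = 461.2500; (r_i+r_j)·cross = 22·461.2500 = 10147.5000
edge 4: (3.5,29)→(1.5,16.5)  cross = 3.5·16.5 − 1.5·29 = 14.2500; (r_i+r_j)·cross = 5·14.2500 = 71.2500
Σcross = 633.2500 → A = |Σcross|/2 = 316.6250 mm²
Σ(r_i+r_j)·cross = 19091.2500 → first moment M = |Σ|/6 = 3181.8750
R_c = M/A = 3181.8750/316.6250 = 10.0493 mm
θ = 88° = 1.535890 rad
V = θ·R_c·A = 1.535890·10.0493·316.6250 = 4887.009 mm³

Volume = 4887.009 mm³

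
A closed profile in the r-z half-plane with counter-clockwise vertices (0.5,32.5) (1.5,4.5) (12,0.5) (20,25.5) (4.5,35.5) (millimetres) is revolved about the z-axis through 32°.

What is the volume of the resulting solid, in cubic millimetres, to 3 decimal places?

Volume = 2223.433 mm³

Profile (r,z), 5 vertices: (0.5,32.5) (1.5,4.5) (12,0.5) (20,25.5) (4.5,35.5)
edge 0: (0.5,32.5)→(1.5,4.5)  cross = 0.5·4.5 − 1.5·32.5 = -46.5000; (r_i+r_j)·cross = 2·-46.5000 = -93.0000
edge 1: (1.5,4.5)→(12,0.5)  cross = 1.5·0.5 − 12·4.5 = -53.2500; (r_i+r_j)·cross = 13.5·-53.2500 = -718.8750
edge 2: (12,0.5)→(20,25.5)  cross = 12·25.5 − 20·0.5 = 296.0000; (r_i+r_j)·cross = 32·296.0000 = 9472.0000
edge 3: (20,25.5)→(4.5,35.5)  cross = 20·35.5 − 4.5·25.5 = 595.2500; (r_i+r_j)·cross = 24.5·595.2500 = 14583.6250
edge 4: (4.5,35.5)→(0.5,32.5)  cross = 4.5·32.5 − 0.5·35.5 = 128.5000; (r_i+r_j)·cross = 5·128.5000 = 642.5000
Σcross = 920.0000 → A = |Σcross|/2 = 460.0000 mm²
Σ(r_i+r_j)·cross = 23886.2500 → first moment M = |Σ|/6 = 3981.0417
R_c = M/A = 3981.0417/460.0000 = 8.6544 mm
θ = 32° = 0.558505 rad
V = θ·R_c·A = 0.558505·8.6544·460.0000 = 2223.433 mm³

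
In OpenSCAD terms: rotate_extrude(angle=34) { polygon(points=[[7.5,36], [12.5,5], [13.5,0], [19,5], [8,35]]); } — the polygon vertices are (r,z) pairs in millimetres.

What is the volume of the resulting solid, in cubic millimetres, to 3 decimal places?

Profile (r,z), 5 vertices: (7.5,36) (12.5,5) (13.5,0) (19,5) (8,35)
edge 0: (7.5,36)→(12.5,5)  cross = 7.5·5 − 12.5·36 = -412.5000; (r_i+r_j)·cross = 20·-412.5000 = -8250.0000
edge 1: (12.5,5)→(13.5,0)  cross = 12.5·0 − 13.5·5 = -67.5000; (r_i+r_j)·cross = 26·-67.5000 = -1755.0000
edge 2: (13.5,0)→(19,5)  cross = 13.5·5 − 19·0 = 67.5000; (r_i+r_j)·cross = 32.5·67.5000 = 2193.7500
edge 3: (19,5)→(8,35)  cross = 19·35 − 8·5 = 625.0000; (r_i+r_j)·cross = 27·625.0000 = 16875.0000
edge 4: (8,35)→(7.5,36)  cross = 8·36 − 7.5·35 = 25.5000; (r_i+r_j)·cross = 15.5·25.5000 = 395.2500
Σcross = 238.0000 → A = |Σcross|/2 = 119.0000 mm²
Σ(r_i+r_j)·cross = 9459.0000 → first moment M = |Σ|/6 = 1576.5000
R_c = M/A = 1576.5000/119.0000 = 13.2479 mm
θ = 34° = 0.593412 rad
V = θ·R_c·A = 0.593412·13.2479·119.0000 = 935.514 mm³

Volume = 935.514 mm³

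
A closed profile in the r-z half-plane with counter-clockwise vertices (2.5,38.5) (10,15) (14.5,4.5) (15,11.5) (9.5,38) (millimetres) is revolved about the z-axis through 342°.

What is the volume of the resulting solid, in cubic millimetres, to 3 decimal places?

Volume = 8849.330 mm³

Profile (r,z), 5 vertices: (2.5,38.5) (10,15) (14.5,4.5) (15,11.5) (9.5,38)
edge 0: (2.5,38.5)→(10,15)  cross = 2.5·15 − 10·38.5 = -347.5000; (r_i+r_j)·cross = 12.5·-347.5000 = -4343.7500
edge 1: (10,15)→(14.5,4.5)  cross = 10·4.5 − 14.5·15 = -172.5000; (r_i+r_j)·cross = 24.5·-172.5000 = -4226.2500
edge 2: (14.5,4.5)→(15,11.5)  cross = 14.5·11.5 − 15·4.5 = 99.2500; (r_i+r_j)·cross = 29.5·99.2500 = 2927.8750
edge 3: (15,11.5)→(9.5,38)  cross = 15·38 − 9.5·11.5 = 460.7500; (r_i+r_j)·cross = 24.5·460.7500 = 11288.3750
edge 4: (9.5,38)→(2.5,38.5)  cross = 9.5·38.5 − 2.5·38 = 270.7500; (r_i+r_j)·cross = 12·270.7500 = 3249.0000
Σcross = 310.7500 → A = |Σcross|/2 = 155.3750 mm²
Σ(r_i+r_j)·cross = 8895.2500 → first moment M = |Σ|/6 = 1482.5417
R_c = M/A = 1482.5417/155.3750 = 9.5417 mm
θ = 342° = 5.969026 rad
V = θ·R_c·A = 5.969026·9.5417·155.3750 = 8849.330 mm³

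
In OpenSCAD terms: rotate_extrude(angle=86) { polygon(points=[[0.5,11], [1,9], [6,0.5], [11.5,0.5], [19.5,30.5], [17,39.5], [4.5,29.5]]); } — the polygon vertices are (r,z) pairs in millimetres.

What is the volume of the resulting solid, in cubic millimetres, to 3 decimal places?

Volume = 6619.805 mm³

Profile (r,z), 7 vertices: (0.5,11) (1,9) (6,0.5) (11.5,0.5) (19.5,30.5) (17,39.5) (4.5,29.5)
edge 0: (0.5,11)→(1,9)  cross = 0.5·9 − 1·11 = -6.5000; (r_i+r_j)·cross = 1.5·-6.5000 = -9.7500
edge 1: (1,9)→(6,0.5)  cross = 1·0.5 − 6·9 = -53.5000; (r_i+r_j)·cross = 7·-53.5000 = -374.5000
edge 2: (6,0.5)→(11.5,0.5)  cross = 6·0.5 − 11.5·0.5 = -2.7500; (r_i+r_j)·cross = 17.5·-2.7500 = -48.1250
edge 3: (11.5,0.5)→(19.5,30.5)  cross = 11.5·30.5 − 19.5·0.5 = 341.0000; (r_i+r_j)·cross = 31·341.0000 = 10571.0000
edge 4: (19.5,30.5)→(17,39.5)  cross = 19.5·39.5 − 17·30.5 = 251.7500; (r_i+r_j)·cross = 36.5·251.7500 = 9188.8750
edge 5: (17,39.5)→(4.5,29.5)  cross = 17·29.5 − 4.5·39.5 = 323.7500; (r_i+r_j)·cross = 21.5·323.7500 = 6960.6250
edge 6: (4.5,29.5)→(0.5,11)  cross = 4.5·11 − 0.5·29.5 = 34.7500; (r_i+r_j)·cross = 5·34.7500 = 173.7500
Σcross = 888.5000 → A = |Σcross|/2 = 444.2500 mm²
Σ(r_i+r_j)·cross = 26461.8750 → first moment M = |Σ|/6 = 4410.3125
R_c = M/A = 4410.3125/444.2500 = 9.9275 mm
θ = 86° = 1.500983 rad
V = θ·R_c·A = 1.500983·9.9275·444.2500 = 6619.805 mm³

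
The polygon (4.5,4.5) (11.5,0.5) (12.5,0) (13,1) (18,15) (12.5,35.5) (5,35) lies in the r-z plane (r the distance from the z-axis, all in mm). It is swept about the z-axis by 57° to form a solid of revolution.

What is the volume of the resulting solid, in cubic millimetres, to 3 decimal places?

Volume = 3631.489 mm³

Profile (r,z), 7 vertices: (4.5,4.5) (11.5,0.5) (12.5,0) (13,1) (18,15) (12.5,35.5) (5,35)
edge 0: (4.5,4.5)→(11.5,0.5)  cross = 4.5·0.5 − 11.5·4.5 = -49.5000; (r_i+r_j)·cross = 16·-49.5000 = -792.0000
edge 1: (11.5,0.5)→(12.5,0)  cross = 11.5·0 − 12.5·0.5 = -6.2500; (r_i+r_j)·cross = 24·-6.2500 = -150.0000
edge 2: (12.5,0)→(13,1)  cross = 12.5·1 − 13·0 = 12.5000; (r_i+r_j)·cross = 25.5·12.5000 = 318.7500
edge 3: (13,1)→(18,15)  cross = 13·15 − 18·1 = 177.0000; (r_i+r_j)·cross = 31·177.0000 = 5487.0000
edge 4: (18,15)→(12.5,35.5)  cross = 18·35.5 − 12.5·15 = 451.5000; (r_i+r_j)·cross = 30.5·451.5000 = 13770.7500
edge 5: (12.5,35.5)→(5,35)  cross = 12.5·35 − 5·35.5 = 260.0000; (r_i+r_j)·cross = 17.5·260.0000 = 4550.0000
edge 6: (5,35)→(4.5,4.5)  cross = 5·4.5 − 4.5·35 = -135.0000; (r_i+r_j)·cross = 9.5·-135.0000 = -1282.5000
Σcross = 710.2500 → A = |Σcross|/2 = 355.1250 mm²
Σ(r_i+r_j)·cross = 21902.0000 → first moment M = |Σ|/6 = 3650.3333
R_c = M/A = 3650.3333/355.1250 = 10.2790 mm
θ = 57° = 0.994838 rad
V = θ·R_c·A = 0.994838·10.2790·355.1250 = 3631.489 mm³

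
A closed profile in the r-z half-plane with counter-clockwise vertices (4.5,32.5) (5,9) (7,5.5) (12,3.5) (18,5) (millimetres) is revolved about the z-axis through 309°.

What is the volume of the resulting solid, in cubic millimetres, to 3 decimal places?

Volume = 9161.698 mm³

Profile (r,z), 5 vertices: (4.5,32.5) (5,9) (7,5.5) (12,3.5) (18,5)
edge 0: (4.5,32.5)→(5,9)  cross = 4.5·9 − 5·32.5 = -122.0000; (r_i+r_j)·cross = 9.5·-122.0000 = -1159.0000
edge 1: (5,9)→(7,5.5)  cross = 5·5.5 − 7·9 = -35.5000; (r_i+r_j)·cross = 12·-35.5000 = -426.0000
edge 2: (7,5.5)→(12,3.5)  cross = 7·3.5 − 12·5.5 = -41.5000; (r_i+r_j)·cross = 19·-41.5000 = -788.5000
edge 3: (12,3.5)→(18,5)  cross = 12·5 − 18·3.5 = -3.0000; (r_i+r_j)·cross = 30·-3.0000 = -90.0000
edge 4: (18,5)→(4.5,32.5)  cross = 18·32.5 − 4.5·5 = 562.5000; (r_i+r_j)·cross = 22.5·562.5000 = 12656.2500
Σcross = 360.5000 → A = |Σcross|/2 = 180.2500 mm²
Σ(r_i+r_j)·cross = 10192.7500 → first moment M = |Σ|/6 = 1698.7917
R_c = M/A = 1698.7917/180.2500 = 9.4246 mm
θ = 309° = 5.393067 rad
V = θ·R_c·A = 5.393067·9.4246·180.2500 = 9161.698 mm³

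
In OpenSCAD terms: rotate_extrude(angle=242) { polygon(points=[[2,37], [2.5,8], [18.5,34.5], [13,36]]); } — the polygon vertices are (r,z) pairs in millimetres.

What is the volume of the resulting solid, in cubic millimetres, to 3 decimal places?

Profile (r,z), 4 vertices: (2,37) (2.5,8) (18.5,34.5) (13,36)
edge 0: (2,37)→(2.5,8)  cross = 2·8 − 2.5·37 = -76.5000; (r_i+r_j)·cross = 4.5·-76.5000 = -344.2500
edge 1: (2.5,8)→(18.5,34.5)  cross = 2.5·34.5 − 18.5·8 = -61.7500; (r_i+r_j)·cross = 21·-61.7500 = -1296.7500
edge 2: (18.5,34.5)→(13,36)  cross = 18.5·36 − 13·34.5 = 217.5000; (r_i+r_j)·cross = 31.5·217.5000 = 6851.2500
edge 3: (13,36)→(2,37)  cross = 13·37 − 2·36 = 409.0000; (r_i+r_j)·cross = 15·409.0000 = 6135.0000
Σcross = 488.2500 → A = |Σcross|/2 = 244.1250 mm²
Σ(r_i+r_j)·cross = 11345.2500 → first moment M = |Σ|/6 = 1890.8750
R_c = M/A = 1890.8750/244.1250 = 7.7455 mm
θ = 242° = 4.223697 rad
V = θ·R_c·A = 4.223697·7.7455·244.1250 = 7986.483 mm³

Volume = 7986.483 mm³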